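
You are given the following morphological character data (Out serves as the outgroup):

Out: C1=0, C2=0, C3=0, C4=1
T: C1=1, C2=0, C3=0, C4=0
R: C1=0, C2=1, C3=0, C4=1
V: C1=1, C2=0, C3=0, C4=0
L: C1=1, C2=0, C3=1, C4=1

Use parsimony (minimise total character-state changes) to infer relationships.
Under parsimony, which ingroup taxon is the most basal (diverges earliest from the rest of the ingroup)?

R

Character polarity is set by the outgroup: the derived state is whichever differs from the outgroup's state, so for C4 the derived state is '0', and for the remaining characters it is '1'.
Only L, T, and V show the derived state '1' for C1, supporting them as a clade.
C2 (derived state '1') is unique to R (autapomorphy; uninformative for grouping).
C3 (derived state '1') is unique to L (autapomorphy; uninformative for grouping).
Only T and V show the derived state '0' for C4, supporting them as a clade.
Most parsimonious ingroup topology: (((T,V),L),R).
R is sister to the clade containing all other ingroup taxa, so it is the earliest-diverging (most basal) ingroup lineage.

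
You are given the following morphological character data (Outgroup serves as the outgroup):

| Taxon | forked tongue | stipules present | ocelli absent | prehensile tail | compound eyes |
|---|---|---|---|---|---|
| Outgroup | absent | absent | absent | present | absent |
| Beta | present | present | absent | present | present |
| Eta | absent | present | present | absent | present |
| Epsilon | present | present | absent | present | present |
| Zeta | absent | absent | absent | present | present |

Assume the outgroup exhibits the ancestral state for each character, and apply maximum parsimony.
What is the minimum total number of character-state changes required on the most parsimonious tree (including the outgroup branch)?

5

Character polarity is set by the outgroup: the derived state is whichever differs from the outgroup's state, so for prehensile tail the derived state is 'absent', and for the remaining characters it is 'present'.
forked tongue: derived state 'present' in Beta and Epsilon only — synapomorphy for {Beta, Epsilon}.
stipules present: derived state 'present' in Beta, Epsilon, and Eta only — synapomorphy for {Beta, Epsilon, Eta}.
ocelli absent (derived state 'present') is unique to Eta (autapomorphy; uninformative for grouping).
prehensile tail (derived state 'absent') is unique to Eta (autapomorphy; uninformative for grouping).
compound eyes (derived state 'present') is shared by all ingroup taxa — unites the whole ingroup.
Most parsimonious ingroup topology: (((Epsilon,Beta),Eta),Zeta).
Changes per character on this tree: forked tongue: 1; stipules present: 1; ocelli absent: 1; prehensile tail: 1; compound eyes: 1.
Total = 5.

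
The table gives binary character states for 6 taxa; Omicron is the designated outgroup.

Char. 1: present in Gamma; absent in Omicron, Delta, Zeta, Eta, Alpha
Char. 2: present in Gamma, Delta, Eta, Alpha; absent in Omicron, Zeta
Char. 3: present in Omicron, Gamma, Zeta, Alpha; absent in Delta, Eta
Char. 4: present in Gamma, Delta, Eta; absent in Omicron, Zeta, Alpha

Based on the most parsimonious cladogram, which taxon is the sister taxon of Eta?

Delta

Character polarity is set by the outgroup: the derived state is whichever differs from the outgroup's state, so for Char. 3 the derived state is 'absent', and for the remaining characters it is 'present'.
Char. 1: derived state 'present' in Gamma only — an autapomorphy, so it tells us nothing about relationships among taxa.
Only Alpha, Delta, Eta, and Gamma show the derived state 'present' for Char. 2, supporting them as a clade.
Char. 3 (derived state 'absent') is shared by Delta and Eta — a synapomorphy uniting that clade.
Char. 4: derived state 'present' in Delta, Eta, and Gamma only — synapomorphy for {Delta, Eta, Gamma}.
Most parsimonious ingroup topology: ((((Delta,Eta),Gamma),Alpha),Zeta).
Eta and Delta form a cherry on this tree, so they are sister taxa.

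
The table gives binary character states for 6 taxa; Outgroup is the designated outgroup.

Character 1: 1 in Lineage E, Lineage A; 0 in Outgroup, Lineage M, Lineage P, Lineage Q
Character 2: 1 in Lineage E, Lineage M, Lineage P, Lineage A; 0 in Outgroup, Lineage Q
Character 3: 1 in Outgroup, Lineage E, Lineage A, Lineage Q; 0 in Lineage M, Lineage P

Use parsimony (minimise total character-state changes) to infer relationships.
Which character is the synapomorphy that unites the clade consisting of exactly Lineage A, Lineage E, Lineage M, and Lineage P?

Character polarity is set by the outgroup: the derived state is whichever differs from the outgroup's state, so for Character 3 the derived state is '0', and for the remaining characters it is '1'.
Character 1: derived state '1' in Lineage A and Lineage E only — synapomorphy for {Lineage A, Lineage E}.
Character 2: derived state '1' in Lineage A, Lineage E, Lineage M, and Lineage P only — synapomorphy for {Lineage A, Lineage E, Lineage M, Lineage P}.
Character 3: derived state '0' in Lineage M and Lineage P only — synapomorphy for {Lineage M, Lineage P}.
Most parsimonious ingroup topology: (((Lineage E,Lineage A),(Lineage M,Lineage P)),Lineage Q).
The clade {Lineage A, Lineage E, Lineage M, Lineage P} is supported by Character 2: its derived state '1' occurs in exactly those taxa and in no other taxon (including the outgroup).

Character 2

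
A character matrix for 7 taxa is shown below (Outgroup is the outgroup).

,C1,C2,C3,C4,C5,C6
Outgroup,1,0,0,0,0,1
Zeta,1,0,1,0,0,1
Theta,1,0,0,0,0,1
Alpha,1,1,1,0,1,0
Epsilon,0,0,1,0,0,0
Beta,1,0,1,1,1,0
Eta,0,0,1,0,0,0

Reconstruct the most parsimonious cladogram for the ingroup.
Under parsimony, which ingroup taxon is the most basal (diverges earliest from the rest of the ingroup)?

Theta

Character polarity is set by the outgroup: the derived state is whichever differs from the outgroup's state, so for C1, C6 the derived state is '0', and for the remaining characters it is '1'.
C1: derived state '0' in Epsilon and Eta only — synapomorphy for {Epsilon, Eta}.
C2: derived state '1' in Alpha only — an autapomorphy, so it tells us nothing about relationships among taxa.
Only Alpha, Beta, Epsilon, Eta, and Zeta show the derived state '1' for C3, supporting them as a clade.
C4: derived state '1' in Beta only — an autapomorphy, so it tells us nothing about relationships among taxa.
C5 (derived state '1') is shared by Alpha and Beta — a synapomorphy uniting that clade.
C6: derived state '0' in Alpha, Beta, Epsilon, and Eta only — synapomorphy for {Alpha, Beta, Epsilon, Eta}.
Most parsimonious ingroup topology: ((Zeta,((Alpha,Beta),(Epsilon,Eta))),Theta).
Theta is sister to the clade containing all other ingroup taxa, so it is the earliest-diverging (most basal) ingroup lineage.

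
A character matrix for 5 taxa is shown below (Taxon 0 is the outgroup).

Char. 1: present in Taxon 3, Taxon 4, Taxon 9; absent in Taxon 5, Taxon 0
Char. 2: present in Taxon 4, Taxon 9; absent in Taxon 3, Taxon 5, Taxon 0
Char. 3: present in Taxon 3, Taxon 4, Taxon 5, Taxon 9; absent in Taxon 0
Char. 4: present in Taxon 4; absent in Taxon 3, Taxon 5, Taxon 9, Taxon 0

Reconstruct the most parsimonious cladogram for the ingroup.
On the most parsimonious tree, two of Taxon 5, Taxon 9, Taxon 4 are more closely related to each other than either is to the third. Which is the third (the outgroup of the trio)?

The outgroup has state 'absent' for every character, so 'present' is the derived state throughout.
Char. 1 (derived state 'present') is shared by Taxon 3, Taxon 4, and Taxon 9 — a synapomorphy uniting that clade.
Char. 2: derived state 'present' in Taxon 4 and Taxon 9 only — synapomorphy for {Taxon 4, Taxon 9}.
All ingroup taxa share the derived state 'present' for Char. 3; it defines the ingroup but does not resolve relationships within it.
Char. 4: derived state 'present' in Taxon 4 only — an autapomorphy, so it tells us nothing about relationships among taxa.
Most parsimonious ingroup topology: ((Taxon 3,(Taxon 4,Taxon 9)),Taxon 5).
Taxon 4 and Taxon 9 share a more recent common ancestor with each other than either does with Taxon 5, so Taxon 5 is the least closely related of the three.

Taxon 5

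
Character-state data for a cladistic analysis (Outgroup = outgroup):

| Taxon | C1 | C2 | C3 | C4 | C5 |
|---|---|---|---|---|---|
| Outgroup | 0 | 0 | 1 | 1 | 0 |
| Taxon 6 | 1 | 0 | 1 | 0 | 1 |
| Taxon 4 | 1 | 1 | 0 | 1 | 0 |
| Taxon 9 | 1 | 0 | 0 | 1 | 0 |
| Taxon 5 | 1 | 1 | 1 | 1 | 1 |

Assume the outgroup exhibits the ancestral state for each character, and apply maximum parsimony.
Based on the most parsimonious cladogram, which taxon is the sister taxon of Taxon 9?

Character polarity is set by the outgroup: the derived state is whichever differs from the outgroup's state, so for C3, C4 the derived state is '0', and for the remaining characters it is '1'.
All ingroup taxa share the derived state '1' for C1; it defines the ingroup but does not resolve relationships within it.
C2 groups Taxon 4 and Taxon 5, which is incompatible with the clades supported by the remaining characters; treating it as convergent (homoplasy) costs fewer steps than any alternative tree.
Only Taxon 4 and Taxon 9 show the derived state '0' for C3, supporting them as a clade.
C4: derived state '0' in Taxon 6 only — an autapomorphy, so it tells us nothing about relationships among taxa.
C5 (derived state '1') is shared by Taxon 5 and Taxon 6 — a synapomorphy uniting that clade.
Most parsimonious ingroup topology: ((Taxon 6,Taxon 5),(Taxon 4,Taxon 9)).
Taxon 9 and Taxon 4 form a cherry on this tree, so they are sister taxa.

Taxon 4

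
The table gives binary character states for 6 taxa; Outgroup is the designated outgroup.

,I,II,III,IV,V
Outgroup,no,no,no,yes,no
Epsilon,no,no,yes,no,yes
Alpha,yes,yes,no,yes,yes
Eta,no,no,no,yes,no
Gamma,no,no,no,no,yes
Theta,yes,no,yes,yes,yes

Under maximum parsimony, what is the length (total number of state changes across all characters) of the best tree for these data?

6

Character polarity is set by the outgroup: the derived state is whichever differs from the outgroup's state, so for IV the derived state is 'no', and for the remaining characters it is 'yes'.
Only Alpha and Theta show the derived state 'yes' for I, supporting them as a clade.
II: derived state 'yes' in Alpha only — an autapomorphy, so it tells us nothing about relationships among taxa.
III groups Epsilon and Theta, which is incompatible with the clades supported by the remaining characters; treating it as convergent (homoplasy) costs fewer steps than any alternative tree.
Only Epsilon and Gamma show the derived state 'no' for IV, supporting them as a clade.
V: derived state 'yes' in Alpha, Epsilon, Gamma, and Theta only — synapomorphy for {Alpha, Epsilon, Gamma, Theta}.
Most parsimonious ingroup topology: (((Epsilon,Gamma),(Alpha,Theta)),Eta).
Changes per character on this tree: I: 1; II: 1; III: 2; IV: 1; V: 1.
Total = 6.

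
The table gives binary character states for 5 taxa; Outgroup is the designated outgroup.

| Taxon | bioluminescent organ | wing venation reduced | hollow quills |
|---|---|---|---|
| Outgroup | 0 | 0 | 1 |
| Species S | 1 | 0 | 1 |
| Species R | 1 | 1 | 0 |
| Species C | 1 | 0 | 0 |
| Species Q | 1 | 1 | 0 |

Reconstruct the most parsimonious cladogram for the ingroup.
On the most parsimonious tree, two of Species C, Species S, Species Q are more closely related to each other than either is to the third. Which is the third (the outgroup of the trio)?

Species S

Character polarity is set by the outgroup: the derived state is whichever differs from the outgroup's state, so for hollow quills the derived state is '0', and for the remaining characters it is '1'.
All ingroup taxa share the derived state '1' for bioluminescent organ; it defines the ingroup but does not resolve relationships within it.
wing venation reduced: derived state '1' in Species Q and Species R only — synapomorphy for {Species Q, Species R}.
Only Species C, Species Q, and Species R show the derived state '0' for hollow quills, supporting them as a clade.
Most parsimonious ingroup topology: (Species S,((Species R,Species Q),Species C)).
Species C and Species Q share a more recent common ancestor with each other than either does with Species S, so Species S is the least closely related of the three.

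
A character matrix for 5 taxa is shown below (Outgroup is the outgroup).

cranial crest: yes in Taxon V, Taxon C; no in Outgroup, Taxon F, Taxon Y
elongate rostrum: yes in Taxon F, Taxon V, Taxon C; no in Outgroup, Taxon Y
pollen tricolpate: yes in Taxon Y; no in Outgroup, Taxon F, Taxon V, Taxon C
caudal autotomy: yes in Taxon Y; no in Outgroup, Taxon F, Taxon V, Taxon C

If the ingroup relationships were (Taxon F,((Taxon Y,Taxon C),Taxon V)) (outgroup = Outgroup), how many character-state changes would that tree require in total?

Map each character onto (Taxon F,((Taxon Y,Taxon C),Taxon V)) (rooted by Outgroup) and count the minimum state changes it requires (Fitch parsimony):
cranial crest: 2; elongate rostrum: 2; pollen tricolpate: 1; caudal autotomy: 1.
Total tree length = 6.

6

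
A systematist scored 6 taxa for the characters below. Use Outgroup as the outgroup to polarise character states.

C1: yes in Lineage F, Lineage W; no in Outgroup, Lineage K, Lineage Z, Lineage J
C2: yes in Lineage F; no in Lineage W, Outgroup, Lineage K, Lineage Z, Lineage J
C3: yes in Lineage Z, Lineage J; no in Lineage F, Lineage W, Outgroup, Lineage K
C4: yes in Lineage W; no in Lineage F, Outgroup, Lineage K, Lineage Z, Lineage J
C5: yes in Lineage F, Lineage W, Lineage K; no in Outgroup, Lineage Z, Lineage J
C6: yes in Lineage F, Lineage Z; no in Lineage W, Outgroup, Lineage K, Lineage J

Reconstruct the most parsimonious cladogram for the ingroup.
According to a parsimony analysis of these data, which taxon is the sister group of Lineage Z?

The outgroup has state 'no' for every character, so 'yes' is the derived state throughout.
Only Lineage F and Lineage W show the derived state 'yes' for C1, supporting them as a clade.
C2: derived state 'yes' in Lineage F only — an autapomorphy, so it tells us nothing about relationships among taxa.
C3: derived state 'yes' in Lineage J and Lineage Z only — synapomorphy for {Lineage J, Lineage Z}.
C4 (derived state 'yes') is unique to Lineage W (autapomorphy; uninformative for grouping).
Only Lineage F, Lineage K, and Lineage W show the derived state 'yes' for C5, supporting them as a clade.
C6 groups Lineage F and Lineage Z, which is incompatible with the clades supported by the remaining characters; treating it as convergent (homoplasy) costs fewer steps than any alternative tree.
Most parsimonious ingroup topology: ((Lineage J,Lineage Z),((Lineage W,Lineage F),Lineage K)).
Lineage Z and Lineage J form a cherry on this tree, so they are sister taxa.

Lineage J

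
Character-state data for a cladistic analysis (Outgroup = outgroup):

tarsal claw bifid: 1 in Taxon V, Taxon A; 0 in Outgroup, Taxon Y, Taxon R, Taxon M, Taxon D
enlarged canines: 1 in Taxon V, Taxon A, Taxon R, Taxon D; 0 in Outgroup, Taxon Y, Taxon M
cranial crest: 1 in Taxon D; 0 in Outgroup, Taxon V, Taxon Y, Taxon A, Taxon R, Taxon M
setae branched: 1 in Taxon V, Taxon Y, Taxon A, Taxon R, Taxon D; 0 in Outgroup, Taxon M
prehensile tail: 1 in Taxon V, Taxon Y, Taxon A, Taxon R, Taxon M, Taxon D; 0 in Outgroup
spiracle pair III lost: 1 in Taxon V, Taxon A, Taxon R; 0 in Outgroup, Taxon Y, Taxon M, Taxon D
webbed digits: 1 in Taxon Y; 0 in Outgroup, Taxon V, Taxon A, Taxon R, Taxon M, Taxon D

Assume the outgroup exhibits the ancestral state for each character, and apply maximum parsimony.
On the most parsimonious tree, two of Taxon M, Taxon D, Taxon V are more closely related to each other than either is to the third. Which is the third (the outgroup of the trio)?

Taxon M

The outgroup has state '0' for every character, so '1' is the derived state throughout.
Only Taxon A and Taxon V show the derived state '1' for tarsal claw bifid, supporting them as a clade.
Only Taxon A, Taxon D, Taxon R, and Taxon V show the derived state '1' for enlarged canines, supporting them as a clade.
cranial crest (derived state '1') is unique to Taxon D (autapomorphy; uninformative for grouping).
setae branched: derived state '1' in Taxon A, Taxon D, Taxon R, Taxon V, and Taxon Y only — synapomorphy for {Taxon A, Taxon D, Taxon R, Taxon V, Taxon Y}.
prehensile tail (derived state '1') is shared by all ingroup taxa — unites the whole ingroup.
spiracle pair III lost: derived state '1' in Taxon A, Taxon R, and Taxon V only — synapomorphy for {Taxon A, Taxon R, Taxon V}.
webbed digits (derived state '1') is unique to Taxon Y (autapomorphy; uninformative for grouping).
Most parsimonious ingroup topology: (((((Taxon V,Taxon A),Taxon R),Taxon D),Taxon Y),Taxon M).
Taxon V and Taxon D share a more recent common ancestor with each other than either does with Taxon M, so Taxon M is the least closely related of the three.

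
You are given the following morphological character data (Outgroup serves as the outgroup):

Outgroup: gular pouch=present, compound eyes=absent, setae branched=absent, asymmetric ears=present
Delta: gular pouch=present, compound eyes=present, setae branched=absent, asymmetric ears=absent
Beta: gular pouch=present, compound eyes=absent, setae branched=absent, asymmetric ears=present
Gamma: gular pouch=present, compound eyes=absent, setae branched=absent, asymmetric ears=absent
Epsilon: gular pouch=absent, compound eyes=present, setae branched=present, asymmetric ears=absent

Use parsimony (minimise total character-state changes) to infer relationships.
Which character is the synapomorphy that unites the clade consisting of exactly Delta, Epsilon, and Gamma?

asymmetric ears

Character polarity is set by the outgroup: the derived state is whichever differs from the outgroup's state, so for gular pouch, asymmetric ears the derived state is 'absent', and for the remaining characters it is 'present'.
gular pouch: derived state 'absent' in Epsilon only — an autapomorphy, so it tells us nothing about relationships among taxa.
compound eyes (derived state 'present') is shared by Delta and Epsilon — a synapomorphy uniting that clade.
setae branched: derived state 'present' in Epsilon only — an autapomorphy, so it tells us nothing about relationships among taxa.
asymmetric ears (derived state 'absent') is shared by Delta, Epsilon, and Gamma — a synapomorphy uniting that clade.
Most parsimonious ingroup topology: (((Delta,Epsilon),Gamma),Beta).
The clade {Delta, Epsilon, Gamma} is supported by asymmetric ears: its derived state 'absent' occurs in exactly those taxa and in no other taxon (including the outgroup).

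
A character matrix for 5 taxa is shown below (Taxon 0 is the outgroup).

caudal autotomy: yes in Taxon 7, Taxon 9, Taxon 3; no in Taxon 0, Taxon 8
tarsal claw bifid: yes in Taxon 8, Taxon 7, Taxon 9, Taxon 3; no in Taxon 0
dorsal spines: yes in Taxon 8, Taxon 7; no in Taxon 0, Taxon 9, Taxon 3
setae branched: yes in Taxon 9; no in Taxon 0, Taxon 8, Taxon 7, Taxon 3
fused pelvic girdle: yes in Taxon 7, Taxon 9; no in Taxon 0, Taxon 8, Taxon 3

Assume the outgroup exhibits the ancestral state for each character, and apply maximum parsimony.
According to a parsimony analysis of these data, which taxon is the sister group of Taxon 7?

Taxon 9

The outgroup has state 'no' for every character, so 'yes' is the derived state throughout.
caudal autotomy: derived state 'yes' in Taxon 3, Taxon 7, and Taxon 9 only — synapomorphy for {Taxon 3, Taxon 7, Taxon 9}.
All ingroup taxa share the derived state 'yes' for tarsal claw bifid; it defines the ingroup but does not resolve relationships within it.
dorsal spines (state 'yes') occurs in Taxon 7 and Taxon 8 but conflicts with the nesting implied by the other characters — most parsimoniously interpreted as homoplasy.
setae branched: derived state 'yes' in Taxon 9 only — an autapomorphy, so it tells us nothing about relationships among taxa.
fused pelvic girdle: derived state 'yes' in Taxon 7 and Taxon 9 only — synapomorphy for {Taxon 7, Taxon 9}.
Most parsimonious ingroup topology: (Taxon 8,((Taxon 7,Taxon 9),Taxon 3)).
Taxon 7 and Taxon 9 form a cherry on this tree, so they are sister taxa.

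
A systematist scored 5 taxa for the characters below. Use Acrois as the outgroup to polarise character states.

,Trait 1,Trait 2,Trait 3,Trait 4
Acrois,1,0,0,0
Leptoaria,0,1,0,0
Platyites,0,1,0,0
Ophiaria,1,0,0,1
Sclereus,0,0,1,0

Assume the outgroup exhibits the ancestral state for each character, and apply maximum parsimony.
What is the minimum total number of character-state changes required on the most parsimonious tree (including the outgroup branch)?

Character polarity is set by the outgroup: the derived state is whichever differs from the outgroup's state, so for Trait 1 the derived state is '0', and for the remaining characters it is '1'.
Only Leptoaria, Platyites, and Sclereus show the derived state '0' for Trait 1, supporting them as a clade.
Only Leptoaria and Platyites show the derived state '1' for Trait 2, supporting them as a clade.
Trait 3 (derived state '1') is unique to Sclereus (autapomorphy; uninformative for grouping).
Trait 4 (derived state '1') is unique to Ophiaria (autapomorphy; uninformative for grouping).
Most parsimonious ingroup topology: (((Leptoaria,Platyites),Sclereus),Ophiaria).
Changes per character on this tree: Trait 1: 1; Trait 2: 1; Trait 3: 1; Trait 4: 1.
Total = 4.

4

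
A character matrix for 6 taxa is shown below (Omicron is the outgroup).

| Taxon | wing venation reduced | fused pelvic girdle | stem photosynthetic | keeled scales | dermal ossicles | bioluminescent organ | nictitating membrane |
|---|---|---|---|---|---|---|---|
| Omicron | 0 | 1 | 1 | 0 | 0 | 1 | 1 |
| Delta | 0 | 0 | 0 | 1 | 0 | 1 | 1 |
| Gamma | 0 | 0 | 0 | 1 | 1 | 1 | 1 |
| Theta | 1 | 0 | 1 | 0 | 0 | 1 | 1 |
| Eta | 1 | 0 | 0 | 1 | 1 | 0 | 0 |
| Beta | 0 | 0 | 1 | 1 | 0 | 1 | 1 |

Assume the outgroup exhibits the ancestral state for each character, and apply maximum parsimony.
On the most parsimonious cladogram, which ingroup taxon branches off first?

Character polarity is set by the outgroup: the derived state is whichever differs from the outgroup's state, so for fused pelvic girdle, stem photosynthetic, bioluminescent organ, nictitating membrane the derived state is '0', and for the remaining characters it is '1'.
wing venation reduced groups Eta and Theta, which is incompatible with the clades supported by the remaining characters; treating it as convergent (homoplasy) costs fewer steps than any alternative tree.
fused pelvic girdle (derived state '0') is shared by all ingroup taxa — unites the whole ingroup.
stem photosynthetic: derived state '0' in Delta, Eta, and Gamma only — synapomorphy for {Delta, Eta, Gamma}.
keeled scales (derived state '1') is shared by Beta, Delta, Eta, and Gamma — a synapomorphy uniting that clade.
dermal ossicles: derived state '1' in Eta and Gamma only — synapomorphy for {Eta, Gamma}.
bioluminescent organ (derived state '0') is unique to Eta (autapomorphy; uninformative for grouping).
nictitating membrane: derived state '0' in Eta only — an autapomorphy, so it tells us nothing about relationships among taxa.
Most parsimonious ingroup topology: (((Delta,(Gamma,Eta)),Beta),Theta).
Theta is sister to the clade containing all other ingroup taxa, so it is the earliest-diverging (most basal) ingroup lineage.

Theta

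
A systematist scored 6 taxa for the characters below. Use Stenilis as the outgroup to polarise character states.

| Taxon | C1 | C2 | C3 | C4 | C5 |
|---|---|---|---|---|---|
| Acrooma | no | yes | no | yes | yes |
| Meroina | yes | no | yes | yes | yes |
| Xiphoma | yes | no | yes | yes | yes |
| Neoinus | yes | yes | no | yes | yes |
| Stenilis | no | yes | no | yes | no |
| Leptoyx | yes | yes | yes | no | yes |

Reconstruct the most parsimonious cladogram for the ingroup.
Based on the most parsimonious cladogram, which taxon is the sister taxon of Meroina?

Xiphoma

Character polarity is set by the outgroup: the derived state is whichever differs from the outgroup's state, so for C2, C4 the derived state is 'no', and for the remaining characters it is 'yes'.
Only Leptoyx, Meroina, Neoinus, and Xiphoma show the derived state 'yes' for C1, supporting them as a clade.
C2 (derived state 'no') is shared by Meroina and Xiphoma — a synapomorphy uniting that clade.
C3 (derived state 'yes') is shared by Leptoyx, Meroina, and Xiphoma — a synapomorphy uniting that clade.
C4 (derived state 'no') is unique to Leptoyx (autapomorphy; uninformative for grouping).
C5 (derived state 'yes') is shared by all ingroup taxa — unites the whole ingroup.
Most parsimonious ingroup topology: ((((Meroina,Xiphoma),Leptoyx),Neoinus),Acrooma).
Meroina and Xiphoma form a cherry on this tree, so they are sister taxa.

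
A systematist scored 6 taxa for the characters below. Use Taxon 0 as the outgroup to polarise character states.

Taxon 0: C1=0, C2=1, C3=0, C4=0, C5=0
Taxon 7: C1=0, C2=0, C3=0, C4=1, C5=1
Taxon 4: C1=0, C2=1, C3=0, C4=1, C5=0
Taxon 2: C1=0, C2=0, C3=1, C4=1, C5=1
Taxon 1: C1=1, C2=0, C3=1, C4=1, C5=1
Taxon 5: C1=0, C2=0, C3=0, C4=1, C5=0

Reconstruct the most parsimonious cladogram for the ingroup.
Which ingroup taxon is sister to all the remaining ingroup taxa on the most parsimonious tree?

Character polarity is set by the outgroup: the derived state is whichever differs from the outgroup's state, so for C2 the derived state is '0', and for the remaining characters it is '1'.
C1 (derived state '1') is unique to Taxon 1 (autapomorphy; uninformative for grouping).
Only Taxon 1, Taxon 2, Taxon 5, and Taxon 7 show the derived state '0' for C2, supporting them as a clade.
C3: derived state '1' in Taxon 1 and Taxon 2 only — synapomorphy for {Taxon 1, Taxon 2}.
All ingroup taxa share the derived state '1' for C4; it defines the ingroup but does not resolve relationships within it.
C5 (derived state '1') is shared by Taxon 1, Taxon 2, and Taxon 7 — a synapomorphy uniting that clade.
Most parsimonious ingroup topology: (((Taxon 7,(Taxon 2,Taxon 1)),Taxon 5),Taxon 4).
Taxon 4 is sister to the clade containing all other ingroup taxa, so it is the earliest-diverging (most basal) ingroup lineage.

Taxon 4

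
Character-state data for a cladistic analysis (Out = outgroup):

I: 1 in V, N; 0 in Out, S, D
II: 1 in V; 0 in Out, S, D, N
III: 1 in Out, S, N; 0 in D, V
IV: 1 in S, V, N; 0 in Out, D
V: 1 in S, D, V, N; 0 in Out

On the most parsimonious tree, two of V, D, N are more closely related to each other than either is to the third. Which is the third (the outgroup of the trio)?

D

Character polarity is set by the outgroup: the derived state is whichever differs from the outgroup's state, so for III the derived state is '0', and for the remaining characters it is '1'.
I (derived state '1') is shared by N and V — a synapomorphy uniting that clade.
II (derived state '1') is unique to V (autapomorphy; uninformative for grouping).
III (state '0') occurs in D and V but conflicts with the nesting implied by the other characters — most parsimoniously interpreted as homoplasy.
Only N, S, and V show the derived state '1' for IV, supporting them as a clade.
V (derived state '1') is shared by all ingroup taxa — unites the whole ingroup.
Most parsimonious ingroup topology: ((S,(V,N)),D).
V and N share a more recent common ancestor with each other than either does with D, so D is the least closely related of the three.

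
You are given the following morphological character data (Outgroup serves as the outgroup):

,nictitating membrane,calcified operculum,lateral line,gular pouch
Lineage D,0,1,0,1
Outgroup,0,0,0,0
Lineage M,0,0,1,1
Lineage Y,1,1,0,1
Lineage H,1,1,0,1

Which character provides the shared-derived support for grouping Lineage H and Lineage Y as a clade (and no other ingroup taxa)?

nictitating membrane

The outgroup has state '0' for every character, so '1' is the derived state throughout.
nictitating membrane: derived state '1' in Lineage H and Lineage Y only — synapomorphy for {Lineage H, Lineage Y}.
Only Lineage D, Lineage H, and Lineage Y show the derived state '1' for calcified operculum, supporting them as a clade.
lateral line: derived state '1' in Lineage M only — an autapomorphy, so it tells us nothing about relationships among taxa.
gular pouch (derived state '1') is shared by all ingroup taxa — unites the whole ingroup.
Most parsimonious ingroup topology: (Lineage M,((Lineage Y,Lineage H),Lineage D)).
The clade {Lineage H, Lineage Y} is supported by nictitating membrane: its derived state '1' occurs in exactly those taxa and in no other taxon (including the outgroup).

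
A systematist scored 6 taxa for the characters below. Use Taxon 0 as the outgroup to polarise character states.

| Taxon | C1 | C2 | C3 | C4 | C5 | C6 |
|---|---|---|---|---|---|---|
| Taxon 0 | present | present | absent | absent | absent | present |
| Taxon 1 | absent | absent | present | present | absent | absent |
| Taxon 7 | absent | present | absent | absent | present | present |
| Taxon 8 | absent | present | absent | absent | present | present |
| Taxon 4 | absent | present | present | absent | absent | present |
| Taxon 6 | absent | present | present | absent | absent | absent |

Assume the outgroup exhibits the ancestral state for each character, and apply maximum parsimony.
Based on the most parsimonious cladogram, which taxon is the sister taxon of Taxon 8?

Taxon 7

Character polarity is set by the outgroup: the derived state is whichever differs from the outgroup's state, so for C1, C2, C6 the derived state is 'absent', and for the remaining characters it is 'present'.
C1 (derived state 'absent') is shared by all ingroup taxa — unites the whole ingroup.
C2 (derived state 'absent') is unique to Taxon 1 (autapomorphy; uninformative for grouping).
Only Taxon 1, Taxon 4, and Taxon 6 show the derived state 'present' for C3, supporting them as a clade.
C4: derived state 'present' in Taxon 1 only — an autapomorphy, so it tells us nothing about relationships among taxa.
C5: derived state 'present' in Taxon 7 and Taxon 8 only — synapomorphy for {Taxon 7, Taxon 8}.
C6: derived state 'absent' in Taxon 1 and Taxon 6 only — synapomorphy for {Taxon 1, Taxon 6}.
Most parsimonious ingroup topology: (((Taxon 1,Taxon 6),Taxon 4),(Taxon 7,Taxon 8)).
Taxon 8 and Taxon 7 form a cherry on this tree, so they are sister taxa.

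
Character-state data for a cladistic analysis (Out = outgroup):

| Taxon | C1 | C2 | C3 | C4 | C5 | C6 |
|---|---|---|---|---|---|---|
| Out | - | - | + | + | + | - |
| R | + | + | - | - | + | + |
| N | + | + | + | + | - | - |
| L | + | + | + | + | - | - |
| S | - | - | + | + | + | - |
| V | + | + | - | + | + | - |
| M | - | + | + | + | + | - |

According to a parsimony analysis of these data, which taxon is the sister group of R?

Character polarity is set by the outgroup: the derived state is whichever differs from the outgroup's state, so for C3, C4, C5 the derived state is '-', and for the remaining characters it is '+'.
Only L, N, R, and V show the derived state '+' for C1, supporting them as a clade.
C2: derived state '+' in L, M, N, R, and V only — synapomorphy for {L, M, N, R, V}.
Only R and V show the derived state '-' for C3, supporting them as a clade.
C4: derived state '-' in R only — an autapomorphy, so it tells us nothing about relationships among taxa.
C5: derived state '-' in L and N only — synapomorphy for {L, N}.
C6 (derived state '+') is unique to R (autapomorphy; uninformative for grouping).
Most parsimonious ingroup topology: ((((R,V),(N,L)),M),S).
R and V form a cherry on this tree, so they are sister taxa.

V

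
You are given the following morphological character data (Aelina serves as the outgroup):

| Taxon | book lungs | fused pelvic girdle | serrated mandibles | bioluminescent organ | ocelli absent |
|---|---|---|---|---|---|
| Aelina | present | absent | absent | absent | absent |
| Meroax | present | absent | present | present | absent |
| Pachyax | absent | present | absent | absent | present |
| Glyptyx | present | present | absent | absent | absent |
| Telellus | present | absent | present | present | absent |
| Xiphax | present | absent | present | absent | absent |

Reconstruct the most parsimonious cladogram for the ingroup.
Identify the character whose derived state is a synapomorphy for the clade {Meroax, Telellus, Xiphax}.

serrated mandibles

Character polarity is set by the outgroup: the derived state is whichever differs from the outgroup's state, so for book lungs the derived state is 'absent', and for the remaining characters it is 'present'.
book lungs (derived state 'absent') is unique to Pachyax (autapomorphy; uninformative for grouping).
fused pelvic girdle: derived state 'present' in Glyptyx and Pachyax only — synapomorphy for {Glyptyx, Pachyax}.
Only Meroax, Telellus, and Xiphax show the derived state 'present' for serrated mandibles, supporting them as a clade.
bioluminescent organ (derived state 'present') is shared by Meroax and Telellus — a synapomorphy uniting that clade.
ocelli absent: derived state 'present' in Pachyax only — an autapomorphy, so it tells us nothing about relationships among taxa.
Most parsimonious ingroup topology: (((Meroax,Telellus),Xiphax),(Pachyax,Glyptyx)).
The clade {Meroax, Telellus, Xiphax} is supported by serrated mandibles: its derived state 'present' occurs in exactly those taxa and in no other taxon (including the outgroup).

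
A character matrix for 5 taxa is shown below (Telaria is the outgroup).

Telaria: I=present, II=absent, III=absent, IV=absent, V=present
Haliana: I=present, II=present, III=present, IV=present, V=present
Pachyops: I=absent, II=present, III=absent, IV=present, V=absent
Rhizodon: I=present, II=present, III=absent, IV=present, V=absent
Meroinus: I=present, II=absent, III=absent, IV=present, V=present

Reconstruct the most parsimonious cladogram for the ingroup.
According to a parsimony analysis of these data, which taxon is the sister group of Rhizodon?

Character polarity is set by the outgroup: the derived state is whichever differs from the outgroup's state, so for I, V the derived state is 'absent', and for the remaining characters it is 'present'.
I (derived state 'absent') is unique to Pachyops (autapomorphy; uninformative for grouping).
II: derived state 'present' in Haliana, Pachyops, and Rhizodon only — synapomorphy for {Haliana, Pachyops, Rhizodon}.
III: derived state 'present' in Haliana only — an autapomorphy, so it tells us nothing about relationships among taxa.
All ingroup taxa share the derived state 'present' for IV; it defines the ingroup but does not resolve relationships within it.
Only Pachyops and Rhizodon show the derived state 'absent' for V, supporting them as a clade.
Most parsimonious ingroup topology: ((Haliana,(Pachyops,Rhizodon)),Meroinus).
Rhizodon and Pachyops form a cherry on this tree, so they are sister taxa.

Pachyops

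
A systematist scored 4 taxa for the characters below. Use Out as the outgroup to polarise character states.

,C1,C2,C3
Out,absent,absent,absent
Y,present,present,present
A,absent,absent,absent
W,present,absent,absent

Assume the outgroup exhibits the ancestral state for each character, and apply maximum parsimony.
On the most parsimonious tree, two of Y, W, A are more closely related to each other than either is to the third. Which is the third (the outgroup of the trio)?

A

The outgroup has state 'absent' for every character, so 'present' is the derived state throughout.
Only W and Y show the derived state 'present' for C1, supporting them as a clade.
C2 (derived state 'present') is unique to Y (autapomorphy; uninformative for grouping).
C3: derived state 'present' in Y only — an autapomorphy, so it tells us nothing about relationships among taxa.
Most parsimonious ingroup topology: ((Y,W),A).
W and Y share a more recent common ancestor with each other than either does with A, so A is the least closely related of the three.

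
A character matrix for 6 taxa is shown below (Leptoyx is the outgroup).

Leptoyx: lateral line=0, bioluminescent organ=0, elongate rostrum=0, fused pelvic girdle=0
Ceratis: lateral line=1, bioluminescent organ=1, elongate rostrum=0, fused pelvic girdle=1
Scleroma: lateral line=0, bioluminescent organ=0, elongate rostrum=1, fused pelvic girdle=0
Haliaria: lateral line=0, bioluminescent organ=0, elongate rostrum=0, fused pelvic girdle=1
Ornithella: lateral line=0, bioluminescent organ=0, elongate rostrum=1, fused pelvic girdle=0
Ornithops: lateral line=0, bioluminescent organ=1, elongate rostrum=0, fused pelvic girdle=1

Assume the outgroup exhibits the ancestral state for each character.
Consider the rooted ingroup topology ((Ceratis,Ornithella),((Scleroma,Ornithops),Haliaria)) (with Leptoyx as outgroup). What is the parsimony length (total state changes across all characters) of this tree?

Map each character onto ((Ceratis,Ornithella),((Scleroma,Ornithops),Haliaria)) (rooted by Leptoyx) and count the minimum state changes it requires (Fitch parsimony):
lateral line: 1; bioluminescent organ: 2; elongate rostrum: 2; fused pelvic girdle: 3.
Total tree length = 8.

8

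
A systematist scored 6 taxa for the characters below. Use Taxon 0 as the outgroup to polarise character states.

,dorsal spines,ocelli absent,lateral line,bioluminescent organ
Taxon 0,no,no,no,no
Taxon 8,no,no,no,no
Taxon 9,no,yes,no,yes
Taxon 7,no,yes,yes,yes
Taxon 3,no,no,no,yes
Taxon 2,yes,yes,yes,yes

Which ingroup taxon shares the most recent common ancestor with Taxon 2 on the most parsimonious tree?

Taxon 7

The outgroup has state 'no' for every character, so 'yes' is the derived state throughout.
dorsal spines: derived state 'yes' in Taxon 2 only — an autapomorphy, so it tells us nothing about relationships among taxa.
ocelli absent (derived state 'yes') is shared by Taxon 2, Taxon 7, and Taxon 9 — a synapomorphy uniting that clade.
lateral line (derived state 'yes') is shared by Taxon 2 and Taxon 7 — a synapomorphy uniting that clade.
bioluminescent organ: derived state 'yes' in Taxon 2, Taxon 3, Taxon 7, and Taxon 9 only — synapomorphy for {Taxon 2, Taxon 3, Taxon 7, Taxon 9}.
Most parsimonious ingroup topology: (Taxon 8,((Taxon 9,(Taxon 7,Taxon 2)),Taxon 3)).
Taxon 2 and Taxon 7 form a cherry on this tree, so they are sister taxa.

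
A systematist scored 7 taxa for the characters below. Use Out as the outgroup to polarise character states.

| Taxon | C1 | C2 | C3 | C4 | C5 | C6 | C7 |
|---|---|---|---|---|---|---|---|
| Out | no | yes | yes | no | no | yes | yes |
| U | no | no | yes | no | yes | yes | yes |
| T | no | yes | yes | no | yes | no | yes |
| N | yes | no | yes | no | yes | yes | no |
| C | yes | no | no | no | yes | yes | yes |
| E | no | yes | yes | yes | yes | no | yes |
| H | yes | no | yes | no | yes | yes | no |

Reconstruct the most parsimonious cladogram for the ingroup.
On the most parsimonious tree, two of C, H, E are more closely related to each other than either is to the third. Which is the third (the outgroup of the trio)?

E

Character polarity is set by the outgroup: the derived state is whichever differs from the outgroup's state, so for C2, C3, C6, C7 the derived state is 'no', and for the remaining characters it is 'yes'.
C1: derived state 'yes' in C, H, and N only — synapomorphy for {C, H, N}.
C2: derived state 'no' in C, H, N, and U only — synapomorphy for {C, H, N, U}.
C3 (derived state 'no') is unique to C (autapomorphy; uninformative for grouping).
C4: derived state 'yes' in E only — an autapomorphy, so it tells us nothing about relationships among taxa.
C5 (derived state 'yes') is shared by all ingroup taxa — unites the whole ingroup.
Only E and T show the derived state 'no' for C6, supporting them as a clade.
C7: derived state 'no' in H and N only — synapomorphy for {H, N}.
Most parsimonious ingroup topology: ((U,((N,H),C)),(T,E)).
H and C share a more recent common ancestor with each other than either does with E, so E is the least closely related of the three.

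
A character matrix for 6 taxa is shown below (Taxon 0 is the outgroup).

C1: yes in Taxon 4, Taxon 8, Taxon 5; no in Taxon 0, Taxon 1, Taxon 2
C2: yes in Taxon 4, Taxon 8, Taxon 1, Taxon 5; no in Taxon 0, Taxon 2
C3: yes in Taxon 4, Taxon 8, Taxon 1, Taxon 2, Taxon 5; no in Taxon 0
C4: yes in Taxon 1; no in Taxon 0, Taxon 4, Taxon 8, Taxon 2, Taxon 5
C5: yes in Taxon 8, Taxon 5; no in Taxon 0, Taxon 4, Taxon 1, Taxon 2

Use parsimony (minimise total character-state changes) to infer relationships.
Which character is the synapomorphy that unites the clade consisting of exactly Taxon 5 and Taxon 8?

The outgroup has state 'no' for every character, so 'yes' is the derived state throughout.
Only Taxon 4, Taxon 5, and Taxon 8 show the derived state 'yes' for C1, supporting them as a clade.
C2: derived state 'yes' in Taxon 1, Taxon 4, Taxon 5, and Taxon 8 only — synapomorphy for {Taxon 1, Taxon 4, Taxon 5, Taxon 8}.
C3 (derived state 'yes') is shared by all ingroup taxa — unites the whole ingroup.
C4: derived state 'yes' in Taxon 1 only — an autapomorphy, so it tells us nothing about relationships among taxa.
C5 (derived state 'yes') is shared by Taxon 5 and Taxon 8 — a synapomorphy uniting that clade.
Most parsimonious ingroup topology: (((Taxon 4,(Taxon 8,Taxon 5)),Taxon 1),Taxon 2).
The clade {Taxon 5, Taxon 8} is supported by C5: its derived state 'yes' occurs in exactly those taxa and in no other taxon (including the outgroup).

C5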